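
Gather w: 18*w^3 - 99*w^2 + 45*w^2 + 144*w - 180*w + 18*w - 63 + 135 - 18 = 18*w^3 - 54*w^2 - 18*w + 54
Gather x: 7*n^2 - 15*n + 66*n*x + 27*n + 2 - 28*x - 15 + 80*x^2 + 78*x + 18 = 7*n^2 + 12*n + 80*x^2 + x*(66*n + 50) + 5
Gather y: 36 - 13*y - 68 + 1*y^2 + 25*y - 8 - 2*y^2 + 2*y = -y^2 + 14*y - 40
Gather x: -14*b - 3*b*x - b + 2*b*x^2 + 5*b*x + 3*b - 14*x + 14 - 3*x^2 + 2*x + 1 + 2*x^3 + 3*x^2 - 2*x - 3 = 2*b*x^2 - 12*b + 2*x^3 + x*(2*b - 14) + 12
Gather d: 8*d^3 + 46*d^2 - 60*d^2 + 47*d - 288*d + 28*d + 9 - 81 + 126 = 8*d^3 - 14*d^2 - 213*d + 54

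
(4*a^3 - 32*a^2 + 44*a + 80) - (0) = 4*a^3 - 32*a^2 + 44*a + 80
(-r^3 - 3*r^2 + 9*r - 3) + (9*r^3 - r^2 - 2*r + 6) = 8*r^3 - 4*r^2 + 7*r + 3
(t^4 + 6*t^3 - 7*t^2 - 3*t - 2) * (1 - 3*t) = -3*t^5 - 17*t^4 + 27*t^3 + 2*t^2 + 3*t - 2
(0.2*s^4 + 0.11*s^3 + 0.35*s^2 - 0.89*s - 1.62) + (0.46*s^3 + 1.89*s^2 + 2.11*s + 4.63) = 0.2*s^4 + 0.57*s^3 + 2.24*s^2 + 1.22*s + 3.01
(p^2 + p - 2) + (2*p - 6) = p^2 + 3*p - 8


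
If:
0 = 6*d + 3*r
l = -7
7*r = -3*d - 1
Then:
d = 1/11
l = -7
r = -2/11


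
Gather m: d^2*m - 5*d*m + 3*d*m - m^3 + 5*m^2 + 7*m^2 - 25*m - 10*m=-m^3 + 12*m^2 + m*(d^2 - 2*d - 35)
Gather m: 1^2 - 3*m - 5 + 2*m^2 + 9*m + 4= 2*m^2 + 6*m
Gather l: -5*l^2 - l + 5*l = -5*l^2 + 4*l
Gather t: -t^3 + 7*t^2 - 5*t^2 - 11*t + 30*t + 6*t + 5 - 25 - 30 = -t^3 + 2*t^2 + 25*t - 50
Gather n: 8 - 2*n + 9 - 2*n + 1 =18 - 4*n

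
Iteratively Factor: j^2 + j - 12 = (j - 3)*(j + 4)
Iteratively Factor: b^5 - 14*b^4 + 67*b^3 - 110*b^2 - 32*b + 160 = (b + 1)*(b^4 - 15*b^3 + 82*b^2 - 192*b + 160) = (b - 4)*(b + 1)*(b^3 - 11*b^2 + 38*b - 40) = (b - 4)*(b - 2)*(b + 1)*(b^2 - 9*b + 20) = (b - 5)*(b - 4)*(b - 2)*(b + 1)*(b - 4)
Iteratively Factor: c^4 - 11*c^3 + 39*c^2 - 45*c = (c - 3)*(c^3 - 8*c^2 + 15*c) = (c - 5)*(c - 3)*(c^2 - 3*c) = c*(c - 5)*(c - 3)*(c - 3)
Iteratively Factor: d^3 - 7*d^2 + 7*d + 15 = (d - 3)*(d^2 - 4*d - 5) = (d - 3)*(d + 1)*(d - 5)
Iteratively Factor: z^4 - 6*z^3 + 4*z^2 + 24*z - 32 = (z - 2)*(z^3 - 4*z^2 - 4*z + 16) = (z - 2)*(z + 2)*(z^2 - 6*z + 8) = (z - 4)*(z - 2)*(z + 2)*(z - 2)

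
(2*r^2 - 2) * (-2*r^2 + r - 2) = -4*r^4 + 2*r^3 - 2*r + 4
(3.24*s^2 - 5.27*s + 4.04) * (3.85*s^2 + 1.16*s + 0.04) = 12.474*s^4 - 16.5311*s^3 + 9.5704*s^2 + 4.4756*s + 0.1616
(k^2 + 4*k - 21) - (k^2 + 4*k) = -21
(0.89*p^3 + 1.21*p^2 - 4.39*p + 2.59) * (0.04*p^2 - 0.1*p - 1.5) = 0.0356*p^5 - 0.0406*p^4 - 1.6316*p^3 - 1.2724*p^2 + 6.326*p - 3.885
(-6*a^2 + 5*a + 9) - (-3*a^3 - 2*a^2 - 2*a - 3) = 3*a^3 - 4*a^2 + 7*a + 12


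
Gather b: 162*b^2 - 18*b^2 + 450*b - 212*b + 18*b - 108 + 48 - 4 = 144*b^2 + 256*b - 64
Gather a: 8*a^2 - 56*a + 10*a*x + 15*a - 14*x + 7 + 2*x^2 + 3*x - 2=8*a^2 + a*(10*x - 41) + 2*x^2 - 11*x + 5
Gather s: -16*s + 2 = 2 - 16*s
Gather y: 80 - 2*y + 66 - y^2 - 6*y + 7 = -y^2 - 8*y + 153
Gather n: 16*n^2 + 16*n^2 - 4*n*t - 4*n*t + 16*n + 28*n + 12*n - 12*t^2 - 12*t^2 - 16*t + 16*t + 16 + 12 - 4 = 32*n^2 + n*(56 - 8*t) - 24*t^2 + 24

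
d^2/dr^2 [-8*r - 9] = 0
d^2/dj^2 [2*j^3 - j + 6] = 12*j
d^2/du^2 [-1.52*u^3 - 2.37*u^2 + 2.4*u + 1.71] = -9.12*u - 4.74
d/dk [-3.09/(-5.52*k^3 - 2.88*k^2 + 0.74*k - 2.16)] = (-51.1704*k^2 - 17.7984*k + 2.2866)/(5.52*k^3 + 2.88*k^2 - 0.74*k + 2.16)^2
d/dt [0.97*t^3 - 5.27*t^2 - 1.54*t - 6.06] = 2.91*t^2 - 10.54*t - 1.54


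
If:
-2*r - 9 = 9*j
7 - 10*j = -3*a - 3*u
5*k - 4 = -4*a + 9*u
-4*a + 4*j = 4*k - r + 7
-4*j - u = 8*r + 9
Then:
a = -23366/6239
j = -5569/6239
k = 6125/6239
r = -3015/6239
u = -9755/6239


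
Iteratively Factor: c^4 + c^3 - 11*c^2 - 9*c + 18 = (c + 2)*(c^3 - c^2 - 9*c + 9) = (c + 2)*(c + 3)*(c^2 - 4*c + 3) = (c - 1)*(c + 2)*(c + 3)*(c - 3)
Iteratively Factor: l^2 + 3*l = (l + 3)*(l)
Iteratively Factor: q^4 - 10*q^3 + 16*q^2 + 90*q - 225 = (q - 3)*(q^3 - 7*q^2 - 5*q + 75) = (q - 5)*(q - 3)*(q^2 - 2*q - 15) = (q - 5)^2*(q - 3)*(q + 3)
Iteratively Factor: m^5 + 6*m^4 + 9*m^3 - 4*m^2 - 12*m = (m - 1)*(m^4 + 7*m^3 + 16*m^2 + 12*m) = (m - 1)*(m + 2)*(m^3 + 5*m^2 + 6*m) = m*(m - 1)*(m + 2)*(m^2 + 5*m + 6) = m*(m - 1)*(m + 2)*(m + 3)*(m + 2)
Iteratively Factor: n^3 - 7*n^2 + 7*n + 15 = (n - 5)*(n^2 - 2*n - 3) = (n - 5)*(n - 3)*(n + 1)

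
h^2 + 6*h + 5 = (h + 1)*(h + 5)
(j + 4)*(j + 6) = j^2 + 10*j + 24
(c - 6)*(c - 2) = c^2 - 8*c + 12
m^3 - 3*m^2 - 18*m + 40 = (m - 5)*(m - 2)*(m + 4)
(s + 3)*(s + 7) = s^2 + 10*s + 21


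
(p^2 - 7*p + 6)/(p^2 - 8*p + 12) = (p - 1)/(p - 2)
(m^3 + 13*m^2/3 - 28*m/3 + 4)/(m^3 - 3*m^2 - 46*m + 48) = (m - 2/3)/(m - 8)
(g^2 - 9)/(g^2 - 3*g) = (g + 3)/g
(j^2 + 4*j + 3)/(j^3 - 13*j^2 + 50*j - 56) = (j^2 + 4*j + 3)/(j^3 - 13*j^2 + 50*j - 56)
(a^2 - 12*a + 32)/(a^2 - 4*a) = (a - 8)/a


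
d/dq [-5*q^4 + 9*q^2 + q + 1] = -20*q^3 + 18*q + 1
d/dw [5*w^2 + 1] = 10*w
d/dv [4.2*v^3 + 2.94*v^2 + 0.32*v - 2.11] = 12.6*v^2 + 5.88*v + 0.32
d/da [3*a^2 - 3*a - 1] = 6*a - 3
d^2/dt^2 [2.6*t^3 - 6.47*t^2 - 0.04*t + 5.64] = 15.6*t - 12.94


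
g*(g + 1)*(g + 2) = g^3 + 3*g^2 + 2*g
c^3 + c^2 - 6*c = c*(c - 2)*(c + 3)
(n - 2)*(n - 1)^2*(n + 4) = n^4 - 11*n^2 + 18*n - 8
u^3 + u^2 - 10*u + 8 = (u - 2)*(u - 1)*(u + 4)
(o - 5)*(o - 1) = o^2 - 6*o + 5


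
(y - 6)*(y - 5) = y^2 - 11*y + 30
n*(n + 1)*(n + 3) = n^3 + 4*n^2 + 3*n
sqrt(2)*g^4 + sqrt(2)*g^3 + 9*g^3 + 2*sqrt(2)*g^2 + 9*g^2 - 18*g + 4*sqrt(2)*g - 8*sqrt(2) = (g - 1)*(g + 2)*(g + 4*sqrt(2))*(sqrt(2)*g + 1)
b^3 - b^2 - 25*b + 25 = (b - 5)*(b - 1)*(b + 5)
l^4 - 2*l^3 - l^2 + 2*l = l*(l - 2)*(l - 1)*(l + 1)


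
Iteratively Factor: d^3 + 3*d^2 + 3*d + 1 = (d + 1)*(d^2 + 2*d + 1) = (d + 1)^2*(d + 1)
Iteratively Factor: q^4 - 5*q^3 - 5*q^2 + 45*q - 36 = (q - 4)*(q^3 - q^2 - 9*q + 9) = (q - 4)*(q + 3)*(q^2 - 4*q + 3) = (q - 4)*(q - 3)*(q + 3)*(q - 1)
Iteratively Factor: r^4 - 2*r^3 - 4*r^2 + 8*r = (r - 2)*(r^3 - 4*r) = r*(r - 2)*(r^2 - 4) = r*(r - 2)^2*(r + 2)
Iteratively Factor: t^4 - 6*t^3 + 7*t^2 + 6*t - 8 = (t + 1)*(t^3 - 7*t^2 + 14*t - 8) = (t - 4)*(t + 1)*(t^2 - 3*t + 2) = (t - 4)*(t - 1)*(t + 1)*(t - 2)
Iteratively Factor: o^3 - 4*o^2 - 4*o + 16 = (o - 4)*(o^2 - 4) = (o - 4)*(o + 2)*(o - 2)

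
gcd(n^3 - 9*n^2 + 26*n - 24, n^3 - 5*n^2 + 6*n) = n^2 - 5*n + 6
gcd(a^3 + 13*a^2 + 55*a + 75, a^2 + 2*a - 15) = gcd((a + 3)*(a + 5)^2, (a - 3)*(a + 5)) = a + 5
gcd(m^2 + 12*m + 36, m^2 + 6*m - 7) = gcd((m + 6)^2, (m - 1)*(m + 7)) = 1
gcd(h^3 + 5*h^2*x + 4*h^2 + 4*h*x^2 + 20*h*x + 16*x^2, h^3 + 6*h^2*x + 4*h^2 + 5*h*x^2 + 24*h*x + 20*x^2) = h^2 + h*x + 4*h + 4*x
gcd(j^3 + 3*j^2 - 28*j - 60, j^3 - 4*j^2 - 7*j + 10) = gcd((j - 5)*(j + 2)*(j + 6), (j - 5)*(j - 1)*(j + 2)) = j^2 - 3*j - 10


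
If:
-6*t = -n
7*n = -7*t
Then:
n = 0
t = 0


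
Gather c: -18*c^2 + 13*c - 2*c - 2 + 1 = -18*c^2 + 11*c - 1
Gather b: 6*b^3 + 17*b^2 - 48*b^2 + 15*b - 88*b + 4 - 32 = 6*b^3 - 31*b^2 - 73*b - 28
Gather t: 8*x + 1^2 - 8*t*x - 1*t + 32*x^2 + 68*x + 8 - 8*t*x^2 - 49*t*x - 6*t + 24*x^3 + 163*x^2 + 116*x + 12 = t*(-8*x^2 - 57*x - 7) + 24*x^3 + 195*x^2 + 192*x + 21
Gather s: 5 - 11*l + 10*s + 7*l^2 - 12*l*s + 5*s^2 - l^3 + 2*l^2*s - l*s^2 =-l^3 + 7*l^2 - 11*l + s^2*(5 - l) + s*(2*l^2 - 12*l + 10) + 5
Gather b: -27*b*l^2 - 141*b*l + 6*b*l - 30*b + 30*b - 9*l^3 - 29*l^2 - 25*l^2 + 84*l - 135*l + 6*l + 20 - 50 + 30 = b*(-27*l^2 - 135*l) - 9*l^3 - 54*l^2 - 45*l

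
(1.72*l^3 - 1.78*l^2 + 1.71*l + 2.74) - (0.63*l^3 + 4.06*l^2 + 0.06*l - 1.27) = 1.09*l^3 - 5.84*l^2 + 1.65*l + 4.01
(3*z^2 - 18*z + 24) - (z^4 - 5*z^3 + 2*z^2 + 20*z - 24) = -z^4 + 5*z^3 + z^2 - 38*z + 48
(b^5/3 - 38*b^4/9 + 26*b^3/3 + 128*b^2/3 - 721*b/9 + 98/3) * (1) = b^5/3 - 38*b^4/9 + 26*b^3/3 + 128*b^2/3 - 721*b/9 + 98/3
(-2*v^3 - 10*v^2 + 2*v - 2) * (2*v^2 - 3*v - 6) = -4*v^5 - 14*v^4 + 46*v^3 + 50*v^2 - 6*v + 12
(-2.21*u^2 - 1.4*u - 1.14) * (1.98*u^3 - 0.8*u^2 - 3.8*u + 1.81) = -4.3758*u^5 - 1.004*u^4 + 7.2608*u^3 + 2.2319*u^2 + 1.798*u - 2.0634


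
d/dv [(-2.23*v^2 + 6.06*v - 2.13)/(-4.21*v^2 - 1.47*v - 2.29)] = (28.7907*v^2 - 7.7212*v - 17.0085)/(17.7241*v^4 + 12.3774*v^3 + 21.4427*v^2 + 6.7326*v + 5.2441)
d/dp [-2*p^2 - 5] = -4*p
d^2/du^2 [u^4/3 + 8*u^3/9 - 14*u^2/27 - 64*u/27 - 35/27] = 4*u^2 + 16*u/3 - 28/27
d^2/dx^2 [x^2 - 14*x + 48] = 2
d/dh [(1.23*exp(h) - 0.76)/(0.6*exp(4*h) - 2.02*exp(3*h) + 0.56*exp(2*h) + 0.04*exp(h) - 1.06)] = (-2.214*exp(4*h) + 6.7932*exp(3*h) - 5.2944*exp(2*h) + 0.8512*exp(h) - 1.2734)*exp(h)/(0.36*exp(8*h) - 2.424*exp(7*h) + 4.7524*exp(6*h) - 2.2144*exp(5*h) - 1.12*exp(4*h) + 4.3272*exp(3*h) - 1.1856*exp(2*h) - 0.0848*exp(h) + 1.1236)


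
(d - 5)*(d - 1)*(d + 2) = d^3 - 4*d^2 - 7*d + 10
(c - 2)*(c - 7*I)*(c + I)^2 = c^4 - 2*c^3 - 5*I*c^3 + 13*c^2 + 10*I*c^2 - 26*c + 7*I*c - 14*I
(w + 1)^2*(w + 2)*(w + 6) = w^4 + 10*w^3 + 29*w^2 + 32*w + 12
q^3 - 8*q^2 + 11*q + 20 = (q - 5)*(q - 4)*(q + 1)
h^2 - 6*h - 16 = (h - 8)*(h + 2)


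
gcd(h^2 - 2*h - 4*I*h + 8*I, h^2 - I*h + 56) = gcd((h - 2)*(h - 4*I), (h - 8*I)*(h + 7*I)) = 1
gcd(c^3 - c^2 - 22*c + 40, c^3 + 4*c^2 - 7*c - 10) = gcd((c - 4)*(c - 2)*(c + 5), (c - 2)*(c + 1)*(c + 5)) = c^2 + 3*c - 10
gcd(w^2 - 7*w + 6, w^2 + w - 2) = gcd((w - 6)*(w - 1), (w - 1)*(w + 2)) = w - 1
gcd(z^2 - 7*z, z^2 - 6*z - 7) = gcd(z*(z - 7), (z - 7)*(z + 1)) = z - 7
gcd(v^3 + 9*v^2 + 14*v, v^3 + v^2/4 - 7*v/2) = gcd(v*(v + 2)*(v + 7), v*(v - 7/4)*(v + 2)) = v^2 + 2*v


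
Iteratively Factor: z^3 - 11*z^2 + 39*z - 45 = (z - 3)*(z^2 - 8*z + 15) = (z - 5)*(z - 3)*(z - 3)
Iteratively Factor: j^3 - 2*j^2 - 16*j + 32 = (j - 4)*(j^2 + 2*j - 8) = (j - 4)*(j - 2)*(j + 4)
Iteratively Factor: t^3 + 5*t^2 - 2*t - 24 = (t + 4)*(t^2 + t - 6) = (t - 2)*(t + 4)*(t + 3)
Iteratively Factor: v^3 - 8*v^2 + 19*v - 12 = (v - 3)*(v^2 - 5*v + 4) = (v - 4)*(v - 3)*(v - 1)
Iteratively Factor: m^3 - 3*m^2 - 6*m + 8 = (m - 1)*(m^2 - 2*m - 8) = (m - 1)*(m + 2)*(m - 4)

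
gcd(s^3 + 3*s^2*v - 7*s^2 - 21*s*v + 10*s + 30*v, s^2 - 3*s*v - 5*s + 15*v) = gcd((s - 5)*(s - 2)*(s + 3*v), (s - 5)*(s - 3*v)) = s - 5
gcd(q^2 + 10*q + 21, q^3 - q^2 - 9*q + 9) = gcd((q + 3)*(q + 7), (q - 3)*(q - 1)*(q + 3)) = q + 3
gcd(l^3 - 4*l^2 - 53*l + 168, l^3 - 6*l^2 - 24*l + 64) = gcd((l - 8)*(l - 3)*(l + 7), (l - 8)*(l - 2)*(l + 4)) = l - 8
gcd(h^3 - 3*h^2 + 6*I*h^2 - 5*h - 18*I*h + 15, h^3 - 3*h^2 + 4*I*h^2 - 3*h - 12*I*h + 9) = h^2 + h*(-3 + I) - 3*I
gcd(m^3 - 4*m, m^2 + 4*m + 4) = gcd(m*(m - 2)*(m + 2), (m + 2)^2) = m + 2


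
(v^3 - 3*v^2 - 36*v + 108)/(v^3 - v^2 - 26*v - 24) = (v^2 + 3*v - 18)/(v^2 + 5*v + 4)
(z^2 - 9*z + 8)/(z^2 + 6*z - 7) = (z - 8)/(z + 7)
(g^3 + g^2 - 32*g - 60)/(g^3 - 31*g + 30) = (g^3 + g^2 - 32*g - 60)/(g^3 - 31*g + 30)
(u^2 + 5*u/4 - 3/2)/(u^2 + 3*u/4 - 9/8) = 2*(u + 2)/(2*u + 3)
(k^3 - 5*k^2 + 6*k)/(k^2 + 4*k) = (k^2 - 5*k + 6)/(k + 4)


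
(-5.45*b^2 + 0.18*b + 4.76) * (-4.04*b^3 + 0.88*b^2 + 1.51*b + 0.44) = 22.018*b^5 - 5.5232*b^4 - 27.3015*b^3 + 2.0626*b^2 + 7.2668*b + 2.0944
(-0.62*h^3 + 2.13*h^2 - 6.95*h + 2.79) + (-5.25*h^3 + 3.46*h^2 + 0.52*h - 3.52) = -5.87*h^3 + 5.59*h^2 - 6.43*h - 0.73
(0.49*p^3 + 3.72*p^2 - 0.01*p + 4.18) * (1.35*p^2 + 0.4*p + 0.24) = 0.6615*p^5 + 5.218*p^4 + 1.5921*p^3 + 6.5318*p^2 + 1.6696*p + 1.0032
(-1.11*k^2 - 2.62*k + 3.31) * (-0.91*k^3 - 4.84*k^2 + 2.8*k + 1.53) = 1.0101*k^5 + 7.7566*k^4 + 6.5607*k^3 - 25.0547*k^2 + 5.2594*k + 5.0643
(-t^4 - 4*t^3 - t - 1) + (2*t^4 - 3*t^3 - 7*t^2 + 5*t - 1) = t^4 - 7*t^3 - 7*t^2 + 4*t - 2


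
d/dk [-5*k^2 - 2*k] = -10*k - 2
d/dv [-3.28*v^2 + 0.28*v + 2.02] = 0.28 - 6.56*v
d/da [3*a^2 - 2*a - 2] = 6*a - 2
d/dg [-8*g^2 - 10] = -16*g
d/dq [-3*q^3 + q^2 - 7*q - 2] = -9*q^2 + 2*q - 7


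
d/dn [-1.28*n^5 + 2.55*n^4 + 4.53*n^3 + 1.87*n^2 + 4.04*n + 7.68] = -6.4*n^4 + 10.2*n^3 + 13.59*n^2 + 3.74*n + 4.04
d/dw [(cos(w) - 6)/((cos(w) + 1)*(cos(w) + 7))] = (cos(w)^2 - 12*cos(w) - 55)*sin(w)/((cos(w) + 1)^2*(cos(w) + 7)^2)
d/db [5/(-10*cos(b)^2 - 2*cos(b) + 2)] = -5*(10*cos(b) + 1)*sin(b)/(2*(5*cos(b)^2 + cos(b) - 1)^2)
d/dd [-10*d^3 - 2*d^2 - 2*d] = -30*d^2 - 4*d - 2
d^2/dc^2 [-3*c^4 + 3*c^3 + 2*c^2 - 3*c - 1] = -36*c^2 + 18*c + 4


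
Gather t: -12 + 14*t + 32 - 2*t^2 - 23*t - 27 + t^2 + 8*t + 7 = -t^2 - t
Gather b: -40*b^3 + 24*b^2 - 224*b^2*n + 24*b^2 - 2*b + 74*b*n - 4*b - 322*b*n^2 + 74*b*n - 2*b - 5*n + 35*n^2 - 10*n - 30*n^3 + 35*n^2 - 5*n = -40*b^3 + b^2*(48 - 224*n) + b*(-322*n^2 + 148*n - 8) - 30*n^3 + 70*n^2 - 20*n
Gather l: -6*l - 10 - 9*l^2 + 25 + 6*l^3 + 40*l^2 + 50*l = 6*l^3 + 31*l^2 + 44*l + 15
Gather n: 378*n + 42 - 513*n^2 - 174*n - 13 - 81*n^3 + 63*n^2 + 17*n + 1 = -81*n^3 - 450*n^2 + 221*n + 30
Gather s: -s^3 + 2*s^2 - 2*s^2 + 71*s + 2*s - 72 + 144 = -s^3 + 73*s + 72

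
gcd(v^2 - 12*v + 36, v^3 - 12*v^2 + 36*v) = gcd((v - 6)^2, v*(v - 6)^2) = v^2 - 12*v + 36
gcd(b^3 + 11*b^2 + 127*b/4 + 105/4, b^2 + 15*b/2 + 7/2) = b + 7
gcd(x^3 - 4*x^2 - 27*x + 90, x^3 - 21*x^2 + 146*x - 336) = x - 6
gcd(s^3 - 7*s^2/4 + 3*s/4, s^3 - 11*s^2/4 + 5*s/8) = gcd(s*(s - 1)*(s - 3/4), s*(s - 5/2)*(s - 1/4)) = s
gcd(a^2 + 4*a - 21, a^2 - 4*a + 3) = a - 3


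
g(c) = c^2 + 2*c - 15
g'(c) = 2*c + 2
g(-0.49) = -15.74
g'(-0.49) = 1.02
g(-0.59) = -15.83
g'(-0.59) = 0.82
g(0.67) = -13.21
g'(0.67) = 3.34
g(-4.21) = -5.70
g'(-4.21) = -6.42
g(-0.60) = -15.84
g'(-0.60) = 0.80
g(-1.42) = -15.82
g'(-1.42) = -0.84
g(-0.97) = -16.00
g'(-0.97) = 0.06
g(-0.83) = -15.97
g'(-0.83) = 0.34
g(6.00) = 33.00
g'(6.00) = 14.00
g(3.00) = 0.00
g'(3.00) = 8.00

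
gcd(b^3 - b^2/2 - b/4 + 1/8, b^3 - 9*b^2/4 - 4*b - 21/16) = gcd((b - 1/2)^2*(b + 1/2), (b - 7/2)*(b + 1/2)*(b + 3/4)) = b + 1/2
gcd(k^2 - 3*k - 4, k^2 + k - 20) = k - 4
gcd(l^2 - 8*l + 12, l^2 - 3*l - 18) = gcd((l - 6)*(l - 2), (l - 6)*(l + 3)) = l - 6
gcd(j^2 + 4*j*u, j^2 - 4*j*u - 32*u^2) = j + 4*u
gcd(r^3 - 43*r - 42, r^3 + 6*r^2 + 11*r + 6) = r + 1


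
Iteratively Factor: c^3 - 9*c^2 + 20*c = (c - 5)*(c^2 - 4*c) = (c - 5)*(c - 4)*(c)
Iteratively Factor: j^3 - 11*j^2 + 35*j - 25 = (j - 5)*(j^2 - 6*j + 5) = (j - 5)^2*(j - 1)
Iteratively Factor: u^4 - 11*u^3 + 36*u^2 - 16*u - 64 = (u + 1)*(u^3 - 12*u^2 + 48*u - 64) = (u - 4)*(u + 1)*(u^2 - 8*u + 16) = (u - 4)^2*(u + 1)*(u - 4)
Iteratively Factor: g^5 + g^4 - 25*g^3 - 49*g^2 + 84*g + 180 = (g + 2)*(g^4 - g^3 - 23*g^2 - 3*g + 90) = (g + 2)*(g + 3)*(g^3 - 4*g^2 - 11*g + 30) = (g - 5)*(g + 2)*(g + 3)*(g^2 + g - 6) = (g - 5)*(g - 2)*(g + 2)*(g + 3)*(g + 3)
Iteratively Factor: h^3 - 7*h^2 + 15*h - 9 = (h - 1)*(h^2 - 6*h + 9) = (h - 3)*(h - 1)*(h - 3)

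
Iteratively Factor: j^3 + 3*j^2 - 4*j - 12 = (j - 2)*(j^2 + 5*j + 6) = (j - 2)*(j + 2)*(j + 3)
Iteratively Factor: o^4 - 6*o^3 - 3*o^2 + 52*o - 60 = (o - 5)*(o^3 - o^2 - 8*o + 12) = (o - 5)*(o + 3)*(o^2 - 4*o + 4) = (o - 5)*(o - 2)*(o + 3)*(o - 2)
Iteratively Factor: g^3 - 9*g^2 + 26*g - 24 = (g - 2)*(g^2 - 7*g + 12) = (g - 4)*(g - 2)*(g - 3)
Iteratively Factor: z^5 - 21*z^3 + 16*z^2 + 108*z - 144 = (z + 4)*(z^4 - 4*z^3 - 5*z^2 + 36*z - 36) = (z - 2)*(z + 4)*(z^3 - 2*z^2 - 9*z + 18) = (z - 3)*(z - 2)*(z + 4)*(z^2 + z - 6) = (z - 3)*(z - 2)*(z + 3)*(z + 4)*(z - 2)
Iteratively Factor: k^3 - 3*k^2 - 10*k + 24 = (k - 2)*(k^2 - k - 12) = (k - 4)*(k - 2)*(k + 3)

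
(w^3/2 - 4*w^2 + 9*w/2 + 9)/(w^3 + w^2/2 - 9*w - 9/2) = (w^2 - 5*w - 6)/(2*w^2 + 7*w + 3)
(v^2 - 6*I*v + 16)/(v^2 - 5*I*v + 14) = (v - 8*I)/(v - 7*I)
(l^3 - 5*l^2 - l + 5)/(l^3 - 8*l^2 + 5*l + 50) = (l^2 - 1)/(l^2 - 3*l - 10)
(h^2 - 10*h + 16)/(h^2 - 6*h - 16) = (h - 2)/(h + 2)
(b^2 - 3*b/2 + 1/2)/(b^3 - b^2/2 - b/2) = (2*b - 1)/(b*(2*b + 1))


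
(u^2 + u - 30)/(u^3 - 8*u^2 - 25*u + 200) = (u + 6)/(u^2 - 3*u - 40)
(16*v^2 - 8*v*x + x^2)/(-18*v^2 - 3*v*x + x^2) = (-16*v^2 + 8*v*x - x^2)/(18*v^2 + 3*v*x - x^2)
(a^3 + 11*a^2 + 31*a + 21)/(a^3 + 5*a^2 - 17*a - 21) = (a + 3)/(a - 3)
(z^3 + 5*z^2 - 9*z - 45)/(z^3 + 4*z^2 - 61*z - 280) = (z^2 - 9)/(z^2 - z - 56)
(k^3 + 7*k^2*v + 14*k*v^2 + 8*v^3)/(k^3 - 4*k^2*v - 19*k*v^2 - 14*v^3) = (-k - 4*v)/(-k + 7*v)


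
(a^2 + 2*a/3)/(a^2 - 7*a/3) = (3*a + 2)/(3*a - 7)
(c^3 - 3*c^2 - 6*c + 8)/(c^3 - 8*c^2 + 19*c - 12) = (c + 2)/(c - 3)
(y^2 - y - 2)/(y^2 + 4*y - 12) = (y + 1)/(y + 6)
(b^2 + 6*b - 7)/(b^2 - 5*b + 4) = (b + 7)/(b - 4)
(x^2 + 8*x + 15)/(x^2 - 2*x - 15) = (x + 5)/(x - 5)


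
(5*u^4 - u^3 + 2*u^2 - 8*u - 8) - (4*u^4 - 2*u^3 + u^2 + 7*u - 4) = u^4 + u^3 + u^2 - 15*u - 4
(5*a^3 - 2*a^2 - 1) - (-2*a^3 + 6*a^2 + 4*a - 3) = 7*a^3 - 8*a^2 - 4*a + 2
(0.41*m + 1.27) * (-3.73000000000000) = -1.5293*m - 4.7371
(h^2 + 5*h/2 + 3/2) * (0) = 0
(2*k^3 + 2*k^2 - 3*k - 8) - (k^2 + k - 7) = 2*k^3 + k^2 - 4*k - 1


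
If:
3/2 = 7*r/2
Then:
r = 3/7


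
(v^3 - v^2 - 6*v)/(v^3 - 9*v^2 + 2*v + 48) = v/(v - 8)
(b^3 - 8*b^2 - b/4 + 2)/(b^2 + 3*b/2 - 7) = (4*b^3 - 32*b^2 - b + 8)/(2*(2*b^2 + 3*b - 14))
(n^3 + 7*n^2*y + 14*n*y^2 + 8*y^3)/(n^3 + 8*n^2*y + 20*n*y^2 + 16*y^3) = (n + y)/(n + 2*y)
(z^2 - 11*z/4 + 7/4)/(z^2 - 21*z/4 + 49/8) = 2*(z - 1)/(2*z - 7)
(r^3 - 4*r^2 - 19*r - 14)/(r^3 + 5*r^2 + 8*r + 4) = (r - 7)/(r + 2)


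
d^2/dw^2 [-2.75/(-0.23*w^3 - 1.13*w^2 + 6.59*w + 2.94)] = (-(3.795*w + 6.215)*(0.23*w^3 + 1.13*w^2 - 6.59*w - 2.94) + 2.75*(0.69*w^2 + 2.26*w - 6.59)*(1.38*w^2 + 4.52*w - 13.18))/(0.23*w^3 + 1.13*w^2 - 6.59*w - 2.94)^3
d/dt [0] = 0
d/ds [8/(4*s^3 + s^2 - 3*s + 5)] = 8*(-12*s^2 - 2*s + 3)/(4*s^3 + s^2 - 3*s + 5)^2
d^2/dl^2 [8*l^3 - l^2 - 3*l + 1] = 48*l - 2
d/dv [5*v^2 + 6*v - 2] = 10*v + 6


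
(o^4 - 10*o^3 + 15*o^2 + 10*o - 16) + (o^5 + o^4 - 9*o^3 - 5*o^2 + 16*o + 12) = o^5 + 2*o^4 - 19*o^3 + 10*o^2 + 26*o - 4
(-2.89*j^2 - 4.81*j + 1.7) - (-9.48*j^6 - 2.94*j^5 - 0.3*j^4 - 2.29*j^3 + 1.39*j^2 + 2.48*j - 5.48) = 9.48*j^6 + 2.94*j^5 + 0.3*j^4 + 2.29*j^3 - 4.28*j^2 - 7.29*j + 7.18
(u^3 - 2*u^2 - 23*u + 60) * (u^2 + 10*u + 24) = u^5 + 8*u^4 - 19*u^3 - 218*u^2 + 48*u + 1440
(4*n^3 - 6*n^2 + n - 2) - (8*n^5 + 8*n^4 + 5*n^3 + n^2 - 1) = -8*n^5 - 8*n^4 - n^3 - 7*n^2 + n - 1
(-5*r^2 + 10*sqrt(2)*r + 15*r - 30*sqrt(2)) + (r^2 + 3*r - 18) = -4*r^2 + 10*sqrt(2)*r + 18*r - 30*sqrt(2) - 18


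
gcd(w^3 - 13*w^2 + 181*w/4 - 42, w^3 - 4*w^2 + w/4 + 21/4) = w^2 - 5*w + 21/4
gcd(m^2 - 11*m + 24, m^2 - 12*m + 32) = m - 8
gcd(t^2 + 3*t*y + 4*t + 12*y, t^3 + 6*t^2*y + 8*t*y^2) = 1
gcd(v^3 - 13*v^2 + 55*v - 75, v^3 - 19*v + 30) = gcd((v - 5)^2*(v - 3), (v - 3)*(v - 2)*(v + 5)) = v - 3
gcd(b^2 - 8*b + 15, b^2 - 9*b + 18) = b - 3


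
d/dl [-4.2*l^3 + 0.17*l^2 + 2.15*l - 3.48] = -12.6*l^2 + 0.34*l + 2.15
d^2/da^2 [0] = 0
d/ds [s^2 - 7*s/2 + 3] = 2*s - 7/2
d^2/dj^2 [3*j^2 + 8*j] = 6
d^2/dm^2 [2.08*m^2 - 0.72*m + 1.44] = 4.16000000000000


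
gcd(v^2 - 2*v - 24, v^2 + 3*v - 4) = v + 4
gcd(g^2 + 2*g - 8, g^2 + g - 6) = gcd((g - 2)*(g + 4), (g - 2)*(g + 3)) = g - 2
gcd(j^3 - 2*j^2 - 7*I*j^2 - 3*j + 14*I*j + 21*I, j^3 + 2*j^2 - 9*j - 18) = j - 3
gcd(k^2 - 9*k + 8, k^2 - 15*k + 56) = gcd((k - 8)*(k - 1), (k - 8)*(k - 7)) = k - 8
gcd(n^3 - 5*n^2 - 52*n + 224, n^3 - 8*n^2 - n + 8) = n - 8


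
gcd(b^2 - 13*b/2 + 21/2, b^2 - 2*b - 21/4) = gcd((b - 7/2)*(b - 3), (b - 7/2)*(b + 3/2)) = b - 7/2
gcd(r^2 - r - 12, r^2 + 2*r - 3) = r + 3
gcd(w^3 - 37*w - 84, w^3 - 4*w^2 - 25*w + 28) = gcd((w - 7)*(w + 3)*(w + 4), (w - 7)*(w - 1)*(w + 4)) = w^2 - 3*w - 28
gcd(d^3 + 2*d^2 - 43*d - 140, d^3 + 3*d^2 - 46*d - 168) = d^2 - 3*d - 28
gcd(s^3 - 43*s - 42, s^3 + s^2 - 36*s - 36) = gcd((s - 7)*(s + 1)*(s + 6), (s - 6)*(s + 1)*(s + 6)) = s^2 + 7*s + 6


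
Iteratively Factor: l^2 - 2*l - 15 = (l + 3)*(l - 5)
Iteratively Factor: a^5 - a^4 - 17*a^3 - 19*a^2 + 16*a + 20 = (a - 5)*(a^4 + 4*a^3 + 3*a^2 - 4*a - 4) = (a - 5)*(a + 2)*(a^3 + 2*a^2 - a - 2) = (a - 5)*(a - 1)*(a + 2)*(a^2 + 3*a + 2) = (a - 5)*(a - 1)*(a + 2)^2*(a + 1)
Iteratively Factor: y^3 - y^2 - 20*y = (y - 5)*(y^2 + 4*y) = y*(y - 5)*(y + 4)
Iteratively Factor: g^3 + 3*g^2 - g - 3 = (g - 1)*(g^2 + 4*g + 3) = (g - 1)*(g + 3)*(g + 1)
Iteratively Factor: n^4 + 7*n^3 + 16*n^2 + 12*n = (n + 3)*(n^3 + 4*n^2 + 4*n) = (n + 2)*(n + 3)*(n^2 + 2*n) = (n + 2)^2*(n + 3)*(n)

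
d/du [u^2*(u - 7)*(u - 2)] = u*(4*u^2 - 27*u + 28)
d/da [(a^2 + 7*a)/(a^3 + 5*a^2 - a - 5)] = (-a*(a + 7)*(3*a^2 + 10*a - 1) + (2*a + 7)*(a^3 + 5*a^2 - a - 5))/(a^3 + 5*a^2 - a - 5)^2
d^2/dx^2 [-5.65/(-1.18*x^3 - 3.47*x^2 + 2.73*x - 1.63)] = (-(40.002*x + 39.211)*(1.18*x^3 + 3.47*x^2 - 2.73*x + 1.63) + 5.65*(3.54*x^2 + 6.94*x - 2.73)*(7.08*x^2 + 13.88*x - 5.46))/(1.18*x^3 + 3.47*x^2 - 2.73*x + 1.63)^3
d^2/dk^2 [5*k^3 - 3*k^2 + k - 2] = 30*k - 6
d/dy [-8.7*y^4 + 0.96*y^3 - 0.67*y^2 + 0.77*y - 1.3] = -34.8*y^3 + 2.88*y^2 - 1.34*y + 0.77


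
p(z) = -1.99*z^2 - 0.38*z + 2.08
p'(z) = -3.98*z - 0.38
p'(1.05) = -4.56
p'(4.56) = -18.53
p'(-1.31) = 4.83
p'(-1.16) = 4.24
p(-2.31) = -7.66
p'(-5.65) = 22.11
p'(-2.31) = 8.81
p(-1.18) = -0.24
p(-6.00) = -67.28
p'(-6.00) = 23.50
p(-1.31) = -0.84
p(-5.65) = -59.30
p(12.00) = -289.04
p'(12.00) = -48.14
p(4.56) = -41.03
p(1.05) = -0.51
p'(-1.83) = 6.90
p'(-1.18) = 4.32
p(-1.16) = -0.16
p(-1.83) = -3.89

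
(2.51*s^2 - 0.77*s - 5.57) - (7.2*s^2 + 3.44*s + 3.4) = -4.69*s^2 - 4.21*s - 8.97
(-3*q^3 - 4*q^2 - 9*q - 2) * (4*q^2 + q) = -12*q^5 - 19*q^4 - 40*q^3 - 17*q^2 - 2*q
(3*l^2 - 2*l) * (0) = 0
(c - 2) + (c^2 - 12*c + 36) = c^2 - 11*c + 34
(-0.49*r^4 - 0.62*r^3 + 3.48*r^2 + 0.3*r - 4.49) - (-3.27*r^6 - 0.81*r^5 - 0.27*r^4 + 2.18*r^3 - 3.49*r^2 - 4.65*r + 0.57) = 3.27*r^6 + 0.81*r^5 - 0.22*r^4 - 2.8*r^3 + 6.97*r^2 + 4.95*r - 5.06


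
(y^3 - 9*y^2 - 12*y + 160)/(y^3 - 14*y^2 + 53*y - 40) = (y + 4)/(y - 1)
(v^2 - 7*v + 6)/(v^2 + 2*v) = (v^2 - 7*v + 6)/(v*(v + 2))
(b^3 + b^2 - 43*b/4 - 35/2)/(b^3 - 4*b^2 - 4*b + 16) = (b^2 - b - 35/4)/(b^2 - 6*b + 8)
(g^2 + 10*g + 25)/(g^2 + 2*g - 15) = (g + 5)/(g - 3)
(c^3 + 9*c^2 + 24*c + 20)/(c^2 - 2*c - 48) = (c^3 + 9*c^2 + 24*c + 20)/(c^2 - 2*c - 48)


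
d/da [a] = 1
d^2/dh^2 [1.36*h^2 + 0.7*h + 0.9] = 2.72000000000000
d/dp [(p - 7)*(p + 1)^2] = (p + 1)*(3*p - 13)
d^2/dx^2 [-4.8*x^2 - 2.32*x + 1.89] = -9.60000000000000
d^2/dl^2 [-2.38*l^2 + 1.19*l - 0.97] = -4.76000000000000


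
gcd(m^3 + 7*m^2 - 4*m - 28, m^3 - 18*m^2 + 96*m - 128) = m - 2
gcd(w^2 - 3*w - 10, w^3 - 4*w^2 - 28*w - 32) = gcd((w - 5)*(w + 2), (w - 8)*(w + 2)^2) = w + 2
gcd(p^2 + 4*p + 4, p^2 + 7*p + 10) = p + 2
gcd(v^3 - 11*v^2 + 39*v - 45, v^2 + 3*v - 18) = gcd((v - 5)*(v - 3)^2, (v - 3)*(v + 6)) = v - 3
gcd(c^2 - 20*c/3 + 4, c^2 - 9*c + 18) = c - 6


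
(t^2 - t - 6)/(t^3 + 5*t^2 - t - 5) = (t^2 - t - 6)/(t^3 + 5*t^2 - t - 5)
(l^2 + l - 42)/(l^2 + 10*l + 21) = (l - 6)/(l + 3)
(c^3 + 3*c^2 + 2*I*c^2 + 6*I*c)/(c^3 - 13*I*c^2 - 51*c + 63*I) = c*(c^2 + c*(3 + 2*I) + 6*I)/(c^3 - 13*I*c^2 - 51*c + 63*I)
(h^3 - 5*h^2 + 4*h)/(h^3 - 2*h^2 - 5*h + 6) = h*(h - 4)/(h^2 - h - 6)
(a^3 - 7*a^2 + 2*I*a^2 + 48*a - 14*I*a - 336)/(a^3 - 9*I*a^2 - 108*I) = (a^2 + a*(-7 + 8*I) - 56*I)/(a^2 - 3*I*a + 18)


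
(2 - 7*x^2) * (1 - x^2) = 7*x^4 - 9*x^2 + 2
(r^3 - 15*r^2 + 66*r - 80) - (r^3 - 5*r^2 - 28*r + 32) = -10*r^2 + 94*r - 112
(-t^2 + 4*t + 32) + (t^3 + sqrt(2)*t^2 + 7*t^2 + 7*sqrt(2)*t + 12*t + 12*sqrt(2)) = t^3 + sqrt(2)*t^2 + 6*t^2 + 7*sqrt(2)*t + 16*t + 12*sqrt(2) + 32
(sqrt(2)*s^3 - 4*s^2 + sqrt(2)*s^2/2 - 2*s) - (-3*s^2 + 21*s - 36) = sqrt(2)*s^3 - s^2 + sqrt(2)*s^2/2 - 23*s + 36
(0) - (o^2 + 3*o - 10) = -o^2 - 3*o + 10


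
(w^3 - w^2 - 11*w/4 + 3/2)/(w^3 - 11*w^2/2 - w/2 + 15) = (w - 1/2)/(w - 5)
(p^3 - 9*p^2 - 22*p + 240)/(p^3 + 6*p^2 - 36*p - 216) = (p^2 - 3*p - 40)/(p^2 + 12*p + 36)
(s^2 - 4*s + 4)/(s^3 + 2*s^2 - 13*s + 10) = (s - 2)/(s^2 + 4*s - 5)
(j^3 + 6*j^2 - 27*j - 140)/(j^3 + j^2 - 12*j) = (j^2 + 2*j - 35)/(j*(j - 3))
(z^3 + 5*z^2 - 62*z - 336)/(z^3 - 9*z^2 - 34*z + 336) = (z + 7)/(z - 7)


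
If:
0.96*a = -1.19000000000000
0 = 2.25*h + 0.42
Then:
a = -1.24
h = -0.19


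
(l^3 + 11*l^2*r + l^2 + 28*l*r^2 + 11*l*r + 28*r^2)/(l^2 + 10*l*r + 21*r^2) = (l^2 + 4*l*r + l + 4*r)/(l + 3*r)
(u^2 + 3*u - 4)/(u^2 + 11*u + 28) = (u - 1)/(u + 7)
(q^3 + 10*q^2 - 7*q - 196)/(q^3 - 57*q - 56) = (q^2 + 3*q - 28)/(q^2 - 7*q - 8)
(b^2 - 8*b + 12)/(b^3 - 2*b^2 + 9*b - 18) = (b - 6)/(b^2 + 9)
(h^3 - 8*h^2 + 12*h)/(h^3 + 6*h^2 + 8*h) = (h^2 - 8*h + 12)/(h^2 + 6*h + 8)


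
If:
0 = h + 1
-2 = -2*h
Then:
No Solution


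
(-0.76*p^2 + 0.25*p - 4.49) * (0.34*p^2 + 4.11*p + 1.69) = -0.2584*p^4 - 3.0386*p^3 - 1.7835*p^2 - 18.0314*p - 7.5881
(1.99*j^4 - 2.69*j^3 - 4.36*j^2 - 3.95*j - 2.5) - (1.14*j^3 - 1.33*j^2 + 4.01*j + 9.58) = 1.99*j^4 - 3.83*j^3 - 3.03*j^2 - 7.96*j - 12.08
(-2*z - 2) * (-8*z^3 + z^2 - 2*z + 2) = 16*z^4 + 14*z^3 + 2*z^2 - 4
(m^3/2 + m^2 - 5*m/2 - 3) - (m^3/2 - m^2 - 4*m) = 2*m^2 + 3*m/2 - 3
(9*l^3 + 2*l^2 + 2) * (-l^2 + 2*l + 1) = -9*l^5 + 16*l^4 + 13*l^3 + 4*l + 2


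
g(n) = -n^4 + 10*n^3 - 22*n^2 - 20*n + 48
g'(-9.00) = 5722.00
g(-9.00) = -15405.00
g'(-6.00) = 2188.00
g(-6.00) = -4080.00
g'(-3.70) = 756.11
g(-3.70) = -873.13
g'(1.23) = -36.18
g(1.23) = 6.44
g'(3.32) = 18.21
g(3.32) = -16.44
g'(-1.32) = 99.55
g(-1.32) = 10.03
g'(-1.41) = 112.90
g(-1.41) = 0.48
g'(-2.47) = 331.98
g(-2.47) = -224.73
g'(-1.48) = 123.80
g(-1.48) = -7.80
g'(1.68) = -28.21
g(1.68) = -8.24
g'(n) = -4*n^3 + 30*n^2 - 44*n - 20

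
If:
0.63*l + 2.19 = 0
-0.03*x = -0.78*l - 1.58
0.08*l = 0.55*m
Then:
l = -3.48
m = -0.51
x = -37.71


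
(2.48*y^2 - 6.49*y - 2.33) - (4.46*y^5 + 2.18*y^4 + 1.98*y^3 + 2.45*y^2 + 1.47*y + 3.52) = -4.46*y^5 - 2.18*y^4 - 1.98*y^3 + 0.0299999999999998*y^2 - 7.96*y - 5.85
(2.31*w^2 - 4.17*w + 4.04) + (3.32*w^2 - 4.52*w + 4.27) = 5.63*w^2 - 8.69*w + 8.31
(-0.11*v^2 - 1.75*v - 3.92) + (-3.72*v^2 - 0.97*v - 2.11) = -3.83*v^2 - 2.72*v - 6.03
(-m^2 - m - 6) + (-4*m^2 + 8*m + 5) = -5*m^2 + 7*m - 1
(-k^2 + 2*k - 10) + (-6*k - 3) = -k^2 - 4*k - 13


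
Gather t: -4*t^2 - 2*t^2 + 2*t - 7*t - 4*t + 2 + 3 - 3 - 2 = -6*t^2 - 9*t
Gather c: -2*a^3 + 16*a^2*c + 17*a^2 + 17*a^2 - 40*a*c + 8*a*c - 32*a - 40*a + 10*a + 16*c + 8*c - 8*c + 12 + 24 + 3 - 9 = -2*a^3 + 34*a^2 - 62*a + c*(16*a^2 - 32*a + 16) + 30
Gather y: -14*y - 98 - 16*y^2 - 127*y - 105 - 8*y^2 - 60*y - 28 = -24*y^2 - 201*y - 231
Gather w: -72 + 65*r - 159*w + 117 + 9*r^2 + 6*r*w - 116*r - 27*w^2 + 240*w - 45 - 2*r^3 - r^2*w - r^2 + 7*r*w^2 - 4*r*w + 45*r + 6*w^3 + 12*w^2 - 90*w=-2*r^3 + 8*r^2 - 6*r + 6*w^3 + w^2*(7*r - 15) + w*(-r^2 + 2*r - 9)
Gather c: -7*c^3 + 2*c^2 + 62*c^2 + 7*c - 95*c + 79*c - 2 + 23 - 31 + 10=-7*c^3 + 64*c^2 - 9*c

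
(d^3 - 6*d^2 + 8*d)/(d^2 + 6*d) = (d^2 - 6*d + 8)/(d + 6)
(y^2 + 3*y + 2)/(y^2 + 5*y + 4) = (y + 2)/(y + 4)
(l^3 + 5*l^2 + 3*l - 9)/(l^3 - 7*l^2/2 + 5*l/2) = 2*(l^2 + 6*l + 9)/(l*(2*l - 5))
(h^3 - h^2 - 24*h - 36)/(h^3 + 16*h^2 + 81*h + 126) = (h^2 - 4*h - 12)/(h^2 + 13*h + 42)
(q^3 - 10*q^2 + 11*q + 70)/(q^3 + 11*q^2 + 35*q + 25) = (q^3 - 10*q^2 + 11*q + 70)/(q^3 + 11*q^2 + 35*q + 25)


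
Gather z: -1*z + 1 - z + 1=2 - 2*z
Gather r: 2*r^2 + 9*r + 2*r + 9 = 2*r^2 + 11*r + 9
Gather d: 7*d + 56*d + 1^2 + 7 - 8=63*d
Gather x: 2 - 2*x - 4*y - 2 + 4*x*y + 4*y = x*(4*y - 2)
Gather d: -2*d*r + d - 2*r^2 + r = d*(1 - 2*r) - 2*r^2 + r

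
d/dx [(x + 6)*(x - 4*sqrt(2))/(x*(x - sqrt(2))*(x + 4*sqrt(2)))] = (-x^4 - 12*x^3 + 8*sqrt(2)*x^3 + 16*x^2 + 54*sqrt(2)*x^2 + 288*x - 192*sqrt(2))/(x^2*(x^4 + 6*sqrt(2)*x^3 + 2*x^2 - 48*sqrt(2)*x + 64))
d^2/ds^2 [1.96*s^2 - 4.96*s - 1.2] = 3.92000000000000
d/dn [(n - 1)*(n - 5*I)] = 2*n - 1 - 5*I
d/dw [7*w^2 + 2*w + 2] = 14*w + 2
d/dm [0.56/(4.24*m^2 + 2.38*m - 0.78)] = (-4.7488*m - 1.3328)/(4.24*m^2 + 2.38*m - 0.78)^2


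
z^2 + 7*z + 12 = (z + 3)*(z + 4)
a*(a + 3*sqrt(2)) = a^2 + 3*sqrt(2)*a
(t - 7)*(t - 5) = t^2 - 12*t + 35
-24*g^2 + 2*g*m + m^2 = (-4*g + m)*(6*g + m)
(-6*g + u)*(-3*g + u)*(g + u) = 18*g^3 + 9*g^2*u - 8*g*u^2 + u^3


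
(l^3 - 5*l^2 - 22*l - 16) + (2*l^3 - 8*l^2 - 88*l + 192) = 3*l^3 - 13*l^2 - 110*l + 176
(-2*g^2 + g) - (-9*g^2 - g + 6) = 7*g^2 + 2*g - 6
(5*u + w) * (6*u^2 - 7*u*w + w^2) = 30*u^3 - 29*u^2*w - 2*u*w^2 + w^3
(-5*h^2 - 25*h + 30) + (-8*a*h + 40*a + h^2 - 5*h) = -8*a*h + 40*a - 4*h^2 - 30*h + 30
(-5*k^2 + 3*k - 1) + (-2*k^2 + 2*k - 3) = -7*k^2 + 5*k - 4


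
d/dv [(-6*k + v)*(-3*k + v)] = -9*k + 2*v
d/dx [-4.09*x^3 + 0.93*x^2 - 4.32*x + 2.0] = -12.27*x^2 + 1.86*x - 4.32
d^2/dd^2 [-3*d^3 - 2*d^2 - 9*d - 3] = -18*d - 4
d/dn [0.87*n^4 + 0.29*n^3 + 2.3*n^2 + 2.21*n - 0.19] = 3.48*n^3 + 0.87*n^2 + 4.6*n + 2.21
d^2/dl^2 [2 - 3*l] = 0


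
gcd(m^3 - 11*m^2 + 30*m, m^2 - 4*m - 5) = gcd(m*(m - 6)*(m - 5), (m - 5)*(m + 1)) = m - 5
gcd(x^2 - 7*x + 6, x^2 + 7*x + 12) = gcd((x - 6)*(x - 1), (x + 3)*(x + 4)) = 1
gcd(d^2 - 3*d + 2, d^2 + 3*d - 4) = d - 1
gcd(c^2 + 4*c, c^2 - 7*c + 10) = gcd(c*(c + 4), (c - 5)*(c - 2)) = 1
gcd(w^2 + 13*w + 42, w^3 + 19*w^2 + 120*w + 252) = w^2 + 13*w + 42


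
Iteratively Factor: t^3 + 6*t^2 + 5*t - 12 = (t - 1)*(t^2 + 7*t + 12) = (t - 1)*(t + 4)*(t + 3)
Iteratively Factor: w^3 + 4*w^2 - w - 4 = (w + 4)*(w^2 - 1) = (w - 1)*(w + 4)*(w + 1)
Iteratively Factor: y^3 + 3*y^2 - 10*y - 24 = (y - 3)*(y^2 + 6*y + 8) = (y - 3)*(y + 2)*(y + 4)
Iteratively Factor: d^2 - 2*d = (d - 2)*(d)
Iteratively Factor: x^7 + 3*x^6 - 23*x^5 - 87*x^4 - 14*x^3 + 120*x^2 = (x)*(x^6 + 3*x^5 - 23*x^4 - 87*x^3 - 14*x^2 + 120*x) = x*(x + 2)*(x^5 + x^4 - 25*x^3 - 37*x^2 + 60*x) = x*(x + 2)*(x + 3)*(x^4 - 2*x^3 - 19*x^2 + 20*x) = x*(x - 5)*(x + 2)*(x + 3)*(x^3 + 3*x^2 - 4*x) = x*(x - 5)*(x - 1)*(x + 2)*(x + 3)*(x^2 + 4*x) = x*(x - 5)*(x - 1)*(x + 2)*(x + 3)*(x + 4)*(x)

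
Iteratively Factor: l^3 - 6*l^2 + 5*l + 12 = (l - 3)*(l^2 - 3*l - 4) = (l - 4)*(l - 3)*(l + 1)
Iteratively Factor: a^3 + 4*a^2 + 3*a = (a)*(a^2 + 4*a + 3) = a*(a + 3)*(a + 1)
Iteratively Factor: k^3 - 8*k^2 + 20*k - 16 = (k - 2)*(k^2 - 6*k + 8) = (k - 4)*(k - 2)*(k - 2)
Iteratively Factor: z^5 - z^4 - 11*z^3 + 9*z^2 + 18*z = (z)*(z^4 - z^3 - 11*z^2 + 9*z + 18) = z*(z - 3)*(z^3 + 2*z^2 - 5*z - 6) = z*(z - 3)*(z + 1)*(z^2 + z - 6) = z*(z - 3)*(z + 1)*(z + 3)*(z - 2)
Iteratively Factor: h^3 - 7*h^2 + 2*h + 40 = (h - 5)*(h^2 - 2*h - 8) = (h - 5)*(h - 4)*(h + 2)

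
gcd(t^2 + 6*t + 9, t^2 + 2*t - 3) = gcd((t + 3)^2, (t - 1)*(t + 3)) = t + 3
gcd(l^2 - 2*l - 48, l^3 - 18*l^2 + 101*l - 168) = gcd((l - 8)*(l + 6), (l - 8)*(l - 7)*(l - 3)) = l - 8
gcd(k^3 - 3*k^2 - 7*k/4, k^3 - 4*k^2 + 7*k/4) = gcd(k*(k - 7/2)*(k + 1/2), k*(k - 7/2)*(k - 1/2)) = k^2 - 7*k/2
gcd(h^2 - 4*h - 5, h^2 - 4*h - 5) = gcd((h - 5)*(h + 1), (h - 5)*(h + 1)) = h^2 - 4*h - 5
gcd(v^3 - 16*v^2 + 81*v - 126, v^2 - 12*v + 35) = v - 7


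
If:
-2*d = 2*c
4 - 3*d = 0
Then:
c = -4/3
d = 4/3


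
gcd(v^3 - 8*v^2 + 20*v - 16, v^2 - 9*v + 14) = v - 2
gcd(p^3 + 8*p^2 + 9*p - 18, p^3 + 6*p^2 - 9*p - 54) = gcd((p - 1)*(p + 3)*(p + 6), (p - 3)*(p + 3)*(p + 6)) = p^2 + 9*p + 18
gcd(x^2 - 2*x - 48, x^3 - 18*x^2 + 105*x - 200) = x - 8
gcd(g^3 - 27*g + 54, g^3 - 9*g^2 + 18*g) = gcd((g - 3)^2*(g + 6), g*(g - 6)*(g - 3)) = g - 3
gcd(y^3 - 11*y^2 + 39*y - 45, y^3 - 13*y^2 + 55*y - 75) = y^2 - 8*y + 15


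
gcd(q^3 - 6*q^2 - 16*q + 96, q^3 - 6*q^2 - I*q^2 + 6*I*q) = q - 6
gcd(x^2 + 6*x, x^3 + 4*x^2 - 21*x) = x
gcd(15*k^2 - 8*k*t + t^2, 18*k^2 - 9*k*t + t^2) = -3*k + t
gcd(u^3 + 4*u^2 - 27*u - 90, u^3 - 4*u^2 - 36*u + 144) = u + 6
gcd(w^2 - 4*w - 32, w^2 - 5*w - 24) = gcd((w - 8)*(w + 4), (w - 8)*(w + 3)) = w - 8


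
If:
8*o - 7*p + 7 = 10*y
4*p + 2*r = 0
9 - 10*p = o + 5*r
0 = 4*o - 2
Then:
No Solution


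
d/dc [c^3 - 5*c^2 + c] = 3*c^2 - 10*c + 1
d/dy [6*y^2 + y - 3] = 12*y + 1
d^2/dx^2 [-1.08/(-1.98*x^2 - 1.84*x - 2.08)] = (-8.468064*x^2 - 7.869312*x + 1.08*(3.96*x + 1.84)*(7.92*x + 3.68) - 8.895744)/(1.98*x^2 + 1.84*x + 2.08)^3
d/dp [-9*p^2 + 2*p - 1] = 2 - 18*p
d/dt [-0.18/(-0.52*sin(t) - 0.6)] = -0.0936*cos(t)/(0.52*sin(t) + 0.6)^2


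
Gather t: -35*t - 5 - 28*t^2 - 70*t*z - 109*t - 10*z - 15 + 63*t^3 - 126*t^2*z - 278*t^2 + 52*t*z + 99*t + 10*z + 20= 63*t^3 + t^2*(-126*z - 306) + t*(-18*z - 45)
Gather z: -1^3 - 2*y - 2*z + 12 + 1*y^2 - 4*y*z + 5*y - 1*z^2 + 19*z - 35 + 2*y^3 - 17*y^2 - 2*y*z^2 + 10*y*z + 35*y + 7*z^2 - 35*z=2*y^3 - 16*y^2 + 38*y + z^2*(6 - 2*y) + z*(6*y - 18) - 24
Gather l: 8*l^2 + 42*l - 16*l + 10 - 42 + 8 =8*l^2 + 26*l - 24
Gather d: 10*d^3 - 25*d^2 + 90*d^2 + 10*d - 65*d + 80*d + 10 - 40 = 10*d^3 + 65*d^2 + 25*d - 30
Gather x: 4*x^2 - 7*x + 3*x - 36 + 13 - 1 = 4*x^2 - 4*x - 24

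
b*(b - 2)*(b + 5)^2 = b^4 + 8*b^3 + 5*b^2 - 50*b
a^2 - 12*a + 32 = (a - 8)*(a - 4)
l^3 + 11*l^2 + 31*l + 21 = (l + 1)*(l + 3)*(l + 7)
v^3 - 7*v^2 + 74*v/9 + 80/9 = (v - 5)*(v - 8/3)*(v + 2/3)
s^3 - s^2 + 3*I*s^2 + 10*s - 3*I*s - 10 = (s - 1)*(s - 2*I)*(s + 5*I)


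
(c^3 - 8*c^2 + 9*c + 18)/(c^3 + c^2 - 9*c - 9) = (c - 6)/(c + 3)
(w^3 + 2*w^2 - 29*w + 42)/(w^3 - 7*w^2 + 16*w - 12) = (w + 7)/(w - 2)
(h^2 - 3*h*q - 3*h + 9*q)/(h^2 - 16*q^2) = (h^2 - 3*h*q - 3*h + 9*q)/(h^2 - 16*q^2)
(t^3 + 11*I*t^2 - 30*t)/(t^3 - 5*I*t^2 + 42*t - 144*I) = t*(t + 5*I)/(t^2 - 11*I*t - 24)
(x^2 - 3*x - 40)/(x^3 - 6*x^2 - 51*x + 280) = (x + 5)/(x^2 + 2*x - 35)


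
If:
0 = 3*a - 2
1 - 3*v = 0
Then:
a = 2/3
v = 1/3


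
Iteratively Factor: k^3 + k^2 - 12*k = (k)*(k^2 + k - 12) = k*(k - 3)*(k + 4)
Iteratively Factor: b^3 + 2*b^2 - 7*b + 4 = (b - 1)*(b^2 + 3*b - 4) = (b - 1)^2*(b + 4)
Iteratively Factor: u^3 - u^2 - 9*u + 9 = (u - 3)*(u^2 + 2*u - 3) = (u - 3)*(u - 1)*(u + 3)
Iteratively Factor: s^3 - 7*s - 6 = (s + 2)*(s^2 - 2*s - 3) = (s - 3)*(s + 2)*(s + 1)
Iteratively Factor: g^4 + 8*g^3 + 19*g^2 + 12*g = (g + 1)*(g^3 + 7*g^2 + 12*g) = (g + 1)*(g + 4)*(g^2 + 3*g) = (g + 1)*(g + 3)*(g + 4)*(g)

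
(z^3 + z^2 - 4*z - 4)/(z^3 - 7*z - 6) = (z - 2)/(z - 3)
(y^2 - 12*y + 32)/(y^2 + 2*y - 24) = (y - 8)/(y + 6)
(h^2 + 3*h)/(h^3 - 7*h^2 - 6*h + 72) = h/(h^2 - 10*h + 24)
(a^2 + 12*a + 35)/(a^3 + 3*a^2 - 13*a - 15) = (a + 7)/(a^2 - 2*a - 3)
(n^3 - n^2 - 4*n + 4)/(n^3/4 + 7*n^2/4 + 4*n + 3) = 4*(n^2 - 3*n + 2)/(n^2 + 5*n + 6)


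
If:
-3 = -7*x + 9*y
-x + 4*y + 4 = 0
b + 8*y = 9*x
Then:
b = -16/19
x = -24/19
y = -25/19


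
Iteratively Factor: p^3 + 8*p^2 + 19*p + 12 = (p + 1)*(p^2 + 7*p + 12) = (p + 1)*(p + 3)*(p + 4)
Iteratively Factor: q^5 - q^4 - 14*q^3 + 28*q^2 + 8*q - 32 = (q - 2)*(q^4 + q^3 - 12*q^2 + 4*q + 16) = (q - 2)*(q + 4)*(q^3 - 3*q^2 + 4) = (q - 2)^2*(q + 4)*(q^2 - q - 2) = (q - 2)^3*(q + 4)*(q + 1)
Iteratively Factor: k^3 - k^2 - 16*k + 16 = (k - 1)*(k^2 - 16) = (k - 1)*(k + 4)*(k - 4)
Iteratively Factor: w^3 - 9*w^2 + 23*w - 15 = (w - 1)*(w^2 - 8*w + 15) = (w - 3)*(w - 1)*(w - 5)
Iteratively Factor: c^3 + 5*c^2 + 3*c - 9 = (c + 3)*(c^2 + 2*c - 3) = (c + 3)^2*(c - 1)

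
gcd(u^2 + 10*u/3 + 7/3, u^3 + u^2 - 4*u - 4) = u + 1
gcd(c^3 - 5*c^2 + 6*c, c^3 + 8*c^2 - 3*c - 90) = c - 3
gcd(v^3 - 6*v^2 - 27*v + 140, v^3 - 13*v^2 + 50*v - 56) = v^2 - 11*v + 28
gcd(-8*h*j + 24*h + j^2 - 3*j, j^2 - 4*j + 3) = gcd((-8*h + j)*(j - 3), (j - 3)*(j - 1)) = j - 3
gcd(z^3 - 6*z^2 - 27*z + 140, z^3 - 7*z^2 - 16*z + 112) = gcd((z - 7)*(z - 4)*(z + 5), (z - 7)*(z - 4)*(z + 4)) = z^2 - 11*z + 28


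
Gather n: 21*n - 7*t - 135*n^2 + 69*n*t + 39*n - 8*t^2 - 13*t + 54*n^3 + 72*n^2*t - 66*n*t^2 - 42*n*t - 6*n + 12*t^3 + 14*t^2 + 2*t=54*n^3 + n^2*(72*t - 135) + n*(-66*t^2 + 27*t + 54) + 12*t^3 + 6*t^2 - 18*t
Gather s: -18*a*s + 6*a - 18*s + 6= 6*a + s*(-18*a - 18) + 6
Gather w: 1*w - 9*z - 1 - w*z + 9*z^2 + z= w*(1 - z) + 9*z^2 - 8*z - 1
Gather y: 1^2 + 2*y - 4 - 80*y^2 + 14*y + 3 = -80*y^2 + 16*y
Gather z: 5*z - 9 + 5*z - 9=10*z - 18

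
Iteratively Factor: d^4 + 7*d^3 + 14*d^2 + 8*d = (d)*(d^3 + 7*d^2 + 14*d + 8) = d*(d + 1)*(d^2 + 6*d + 8) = d*(d + 1)*(d + 2)*(d + 4)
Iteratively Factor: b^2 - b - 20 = (b + 4)*(b - 5)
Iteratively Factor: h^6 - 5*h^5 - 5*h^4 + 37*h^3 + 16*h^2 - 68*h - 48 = (h + 1)*(h^5 - 6*h^4 + h^3 + 36*h^2 - 20*h - 48) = (h - 2)*(h + 1)*(h^4 - 4*h^3 - 7*h^2 + 22*h + 24) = (h - 3)*(h - 2)*(h + 1)*(h^3 - h^2 - 10*h - 8) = (h - 3)*(h - 2)*(h + 1)^2*(h^2 - 2*h - 8) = (h - 3)*(h - 2)*(h + 1)^2*(h + 2)*(h - 4)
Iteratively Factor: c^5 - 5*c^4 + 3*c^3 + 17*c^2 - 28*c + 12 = (c - 2)*(c^4 - 3*c^3 - 3*c^2 + 11*c - 6) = (c - 2)*(c + 2)*(c^3 - 5*c^2 + 7*c - 3) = (c - 2)*(c - 1)*(c + 2)*(c^2 - 4*c + 3) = (c - 3)*(c - 2)*(c - 1)*(c + 2)*(c - 1)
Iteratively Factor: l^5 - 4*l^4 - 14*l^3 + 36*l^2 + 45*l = (l + 1)*(l^4 - 5*l^3 - 9*l^2 + 45*l) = l*(l + 1)*(l^3 - 5*l^2 - 9*l + 45) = l*(l + 1)*(l + 3)*(l^2 - 8*l + 15) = l*(l - 5)*(l + 1)*(l + 3)*(l - 3)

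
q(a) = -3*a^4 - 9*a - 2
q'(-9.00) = 8739.00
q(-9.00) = -19604.00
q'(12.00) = -20745.00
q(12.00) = -62318.00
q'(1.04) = -22.50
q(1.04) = -14.87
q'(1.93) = -95.27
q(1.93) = -60.99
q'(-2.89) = 280.65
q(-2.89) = -185.26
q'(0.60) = -11.59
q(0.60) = -7.79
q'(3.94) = -742.96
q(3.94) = -760.41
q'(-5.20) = 1678.30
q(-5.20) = -2148.68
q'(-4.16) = 854.90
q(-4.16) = -863.01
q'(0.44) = -10.02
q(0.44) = -6.07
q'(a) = -12*a^3 - 9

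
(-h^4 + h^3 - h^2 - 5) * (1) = -h^4 + h^3 - h^2 - 5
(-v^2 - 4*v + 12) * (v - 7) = -v^3 + 3*v^2 + 40*v - 84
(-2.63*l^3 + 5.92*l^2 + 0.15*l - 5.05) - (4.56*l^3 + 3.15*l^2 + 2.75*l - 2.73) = -7.19*l^3 + 2.77*l^2 - 2.6*l - 2.32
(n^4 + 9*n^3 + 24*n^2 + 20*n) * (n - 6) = n^5 + 3*n^4 - 30*n^3 - 124*n^2 - 120*n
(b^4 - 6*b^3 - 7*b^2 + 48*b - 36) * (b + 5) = b^5 - b^4 - 37*b^3 + 13*b^2 + 204*b - 180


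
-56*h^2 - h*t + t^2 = (-8*h + t)*(7*h + t)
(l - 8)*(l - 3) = l^2 - 11*l + 24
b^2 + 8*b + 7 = (b + 1)*(b + 7)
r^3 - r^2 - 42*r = r*(r - 7)*(r + 6)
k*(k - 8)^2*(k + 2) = k^4 - 14*k^3 + 32*k^2 + 128*k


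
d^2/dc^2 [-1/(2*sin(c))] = (sin(c)^2 - 2)/(2*sin(c)^3)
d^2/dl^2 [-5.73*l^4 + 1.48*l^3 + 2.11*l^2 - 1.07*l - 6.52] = -68.76*l^2 + 8.88*l + 4.22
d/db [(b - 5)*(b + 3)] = 2*b - 2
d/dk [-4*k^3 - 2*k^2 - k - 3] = -12*k^2 - 4*k - 1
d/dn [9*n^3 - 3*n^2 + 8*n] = 27*n^2 - 6*n + 8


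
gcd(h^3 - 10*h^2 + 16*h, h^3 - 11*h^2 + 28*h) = h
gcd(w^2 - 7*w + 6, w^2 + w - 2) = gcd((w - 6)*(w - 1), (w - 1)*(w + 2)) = w - 1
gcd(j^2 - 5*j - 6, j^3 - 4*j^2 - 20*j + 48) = j - 6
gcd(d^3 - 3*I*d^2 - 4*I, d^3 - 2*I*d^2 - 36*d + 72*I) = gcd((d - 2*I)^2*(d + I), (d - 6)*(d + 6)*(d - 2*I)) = d - 2*I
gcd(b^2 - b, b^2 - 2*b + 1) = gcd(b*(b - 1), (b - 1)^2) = b - 1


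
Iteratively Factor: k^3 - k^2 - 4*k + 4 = (k + 2)*(k^2 - 3*k + 2) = (k - 1)*(k + 2)*(k - 2)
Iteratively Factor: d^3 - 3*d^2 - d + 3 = (d - 3)*(d^2 - 1) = (d - 3)*(d + 1)*(d - 1)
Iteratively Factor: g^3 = (g)*(g^2) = g^2*(g)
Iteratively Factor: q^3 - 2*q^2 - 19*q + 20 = (q - 5)*(q^2 + 3*q - 4) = (q - 5)*(q + 4)*(q - 1)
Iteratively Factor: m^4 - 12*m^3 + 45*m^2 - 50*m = (m - 5)*(m^3 - 7*m^2 + 10*m) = (m - 5)*(m - 2)*(m^2 - 5*m) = (m - 5)^2*(m - 2)*(m)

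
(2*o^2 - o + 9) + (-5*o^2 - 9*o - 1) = -3*o^2 - 10*o + 8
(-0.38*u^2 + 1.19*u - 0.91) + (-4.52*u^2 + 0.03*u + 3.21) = -4.9*u^2 + 1.22*u + 2.3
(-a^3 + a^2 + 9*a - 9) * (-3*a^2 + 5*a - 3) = 3*a^5 - 8*a^4 - 19*a^3 + 69*a^2 - 72*a + 27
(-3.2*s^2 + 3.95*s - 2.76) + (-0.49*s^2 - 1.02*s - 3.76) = -3.69*s^2 + 2.93*s - 6.52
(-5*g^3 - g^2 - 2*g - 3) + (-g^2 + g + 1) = -5*g^3 - 2*g^2 - g - 2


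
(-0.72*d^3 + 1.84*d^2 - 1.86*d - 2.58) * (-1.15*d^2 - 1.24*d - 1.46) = 0.828*d^5 - 1.2232*d^4 + 0.9086*d^3 + 2.587*d^2 + 5.9148*d + 3.7668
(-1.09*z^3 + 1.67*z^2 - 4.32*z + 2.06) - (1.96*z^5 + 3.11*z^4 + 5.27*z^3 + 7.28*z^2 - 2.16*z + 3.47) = -1.96*z^5 - 3.11*z^4 - 6.36*z^3 - 5.61*z^2 - 2.16*z - 1.41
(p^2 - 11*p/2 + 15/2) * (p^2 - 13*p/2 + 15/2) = p^4 - 12*p^3 + 203*p^2/4 - 90*p + 225/4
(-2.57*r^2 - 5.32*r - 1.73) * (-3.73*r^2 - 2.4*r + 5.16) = 9.5861*r^4 + 26.0116*r^3 + 5.9597*r^2 - 23.2992*r - 8.9268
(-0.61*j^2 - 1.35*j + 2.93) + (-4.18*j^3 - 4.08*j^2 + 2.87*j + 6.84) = -4.18*j^3 - 4.69*j^2 + 1.52*j + 9.77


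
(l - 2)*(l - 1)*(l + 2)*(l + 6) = l^4 + 5*l^3 - 10*l^2 - 20*l + 24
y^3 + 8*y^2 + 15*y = y*(y + 3)*(y + 5)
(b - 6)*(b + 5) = b^2 - b - 30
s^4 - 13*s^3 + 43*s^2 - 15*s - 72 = (s - 8)*(s - 3)^2*(s + 1)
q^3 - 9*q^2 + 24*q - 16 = (q - 4)^2*(q - 1)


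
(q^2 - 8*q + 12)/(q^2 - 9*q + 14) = (q - 6)/(q - 7)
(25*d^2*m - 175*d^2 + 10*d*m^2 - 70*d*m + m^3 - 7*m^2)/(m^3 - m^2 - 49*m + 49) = (25*d^2 + 10*d*m + m^2)/(m^2 + 6*m - 7)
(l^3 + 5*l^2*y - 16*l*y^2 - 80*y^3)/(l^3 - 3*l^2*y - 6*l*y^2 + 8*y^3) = (-l^2 - 9*l*y - 20*y^2)/(-l^2 - l*y + 2*y^2)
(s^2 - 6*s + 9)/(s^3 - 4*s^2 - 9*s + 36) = (s - 3)/(s^2 - s - 12)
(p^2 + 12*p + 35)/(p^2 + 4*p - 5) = (p + 7)/(p - 1)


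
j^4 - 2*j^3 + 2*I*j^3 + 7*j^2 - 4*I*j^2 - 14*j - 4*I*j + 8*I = (j - 2)*(j - I)^2*(j + 4*I)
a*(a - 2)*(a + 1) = a^3 - a^2 - 2*a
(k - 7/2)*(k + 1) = k^2 - 5*k/2 - 7/2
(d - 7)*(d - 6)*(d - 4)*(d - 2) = d^4 - 19*d^3 + 128*d^2 - 356*d + 336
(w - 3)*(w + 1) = w^2 - 2*w - 3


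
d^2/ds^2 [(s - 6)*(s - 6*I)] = 2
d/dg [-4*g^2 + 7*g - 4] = 7 - 8*g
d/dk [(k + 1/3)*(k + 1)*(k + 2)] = 3*k^2 + 20*k/3 + 3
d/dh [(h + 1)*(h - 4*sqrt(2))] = 2*h - 4*sqrt(2) + 1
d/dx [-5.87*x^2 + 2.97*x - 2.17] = 2.97 - 11.74*x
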